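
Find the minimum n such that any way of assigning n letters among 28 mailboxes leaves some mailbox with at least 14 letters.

With 364 letters one could put exactly 13 in each of the 28 mailboxes, and no mailbox would reach 14.
One more letter must land in a mailbox that already has 13, giving it 14.
So 28 × 13 + 1 = 365 letters are required.

365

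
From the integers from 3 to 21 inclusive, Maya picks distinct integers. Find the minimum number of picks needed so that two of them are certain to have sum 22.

12

Two chosen integers sum to 22 exactly when both halves of some pair {x, 22−x} with 3 ≤ x ≤ 22−x ≤ 19 are chosen — 8 such pairs.
The remaining 3 elements (those with no distinct partner in range) can never complete a 22-sum, so the worst case takes all of them and one from each pair: 3 + 8 = 11.
The 12th integer has to be the second member of some pair, so 11 + 1 = 12.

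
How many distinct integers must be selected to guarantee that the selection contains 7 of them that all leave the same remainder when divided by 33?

199

By pigeonhole, the 33 residue classes mod 33 are the pigeonholes.
With 198 integers one could put 6 in each residue class and have no class reach 7.
The 199th integer pushes some class to 7, so 33·6 + 1 = 199.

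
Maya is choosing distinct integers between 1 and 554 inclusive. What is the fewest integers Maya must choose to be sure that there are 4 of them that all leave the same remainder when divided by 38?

By the pigeonhole principle, the 38 residue classes mod 38 are the pigeonholes.
With 114 integers one could put 3 in each residue class and have no class reach 4.
The 115th integer pushes some class to 4, so 38·3 + 1 = 115.

115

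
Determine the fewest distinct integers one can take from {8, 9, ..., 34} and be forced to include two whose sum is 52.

A set avoiding the sum 52 can contain at most one of each pair {x, 52−x}, plus the 11 elements whose complement lies outside the range or equal to its own complement.
The integers 8, …, 26 (19 of them) are such a set: any two sum to at least 8+9 = 17 and at most 25+26 = 51 < 52.
Pigeonhole: any 20th integer completes one of the 8 pairs, so 20 choices force a sum of 52.

20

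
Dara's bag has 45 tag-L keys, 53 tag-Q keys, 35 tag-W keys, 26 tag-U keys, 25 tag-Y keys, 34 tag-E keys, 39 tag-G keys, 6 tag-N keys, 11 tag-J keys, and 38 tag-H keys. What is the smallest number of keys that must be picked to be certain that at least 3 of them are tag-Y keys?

290

In the worst case for collecting tag-Y keys, every non-tag-Y key comes out first.
There are 45 + 53 + 35 + 26 + 34 + 39 + 6 + 11 + 38 = 287 non-tag-Y keys altogether.
After those, each further key must be tag-Y, so 287 + 3 = 290 draws guarantee 3 tag-Y keys.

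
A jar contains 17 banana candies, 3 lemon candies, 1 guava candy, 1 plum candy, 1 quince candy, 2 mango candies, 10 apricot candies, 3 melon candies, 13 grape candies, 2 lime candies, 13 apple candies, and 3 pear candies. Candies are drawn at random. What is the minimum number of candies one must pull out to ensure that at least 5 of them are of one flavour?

33

Pigeonhole: put each drawn candy into a box by flavour. The largest draw with every box below 5 takes min(count, 4) from each flavour; flavours with fewer than 4 contribute all they have.
Σ min(cᵢ, 4) = 4 + 3 + 1 + 1 + 1 + 2 + 4 + 3 + 4 + 2 + 4 + 3 = 32.
Draw number 32 + 1 = 33 must push one box to 5.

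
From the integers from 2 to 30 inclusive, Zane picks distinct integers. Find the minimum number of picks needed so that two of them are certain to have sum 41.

A set avoiding the sum 41 can contain at most one of each pair {x, 41−x}, plus the 9 elements whose complement lies outside the range.
The integers 2, …, 20 (19 of them) are such a set: any two sum to at least 2+3 = 5 and at most 19+20 = 39 < 41.
By the pigeonhole principle, any 20th integer completes one of the 10 pairs, so 20 choices force a sum of 41.

20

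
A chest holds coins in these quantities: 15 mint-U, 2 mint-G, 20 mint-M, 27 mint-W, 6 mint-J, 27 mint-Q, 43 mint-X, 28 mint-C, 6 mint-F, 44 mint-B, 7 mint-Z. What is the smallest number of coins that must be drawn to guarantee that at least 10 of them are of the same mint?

Put each drawn coin into a box by mint. The largest draw with every box below 10 takes min(count, 9) from each mint; mints with fewer than 9 contribute all they have.
Σ min(cᵢ, 9) = 9 + 2 + 9 + 9 + 6 + 9 + 9 + 9 + 6 + 9 + 7 = 84.
Draw number 84 + 1 = 85 must push one box to 10.

85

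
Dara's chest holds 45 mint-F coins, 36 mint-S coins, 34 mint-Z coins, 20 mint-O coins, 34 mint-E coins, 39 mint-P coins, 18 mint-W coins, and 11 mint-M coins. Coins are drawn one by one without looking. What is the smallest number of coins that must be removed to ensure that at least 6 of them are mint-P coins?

In the worst case for collecting mint-P coins, every non-mint-P coin comes out first.
There are 45 + 36 + 34 + 20 + 34 + 18 + 11 = 198 non-mint-P coins altogether.
After those, each further coin must be mint-P, so 198 + 6 = 204 draws guarantee 6 mint-P coins.

204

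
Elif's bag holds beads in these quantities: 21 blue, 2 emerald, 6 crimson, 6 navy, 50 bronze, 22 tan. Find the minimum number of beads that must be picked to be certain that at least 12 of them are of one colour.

By the pigeonhole principle, put each drawn bead into a box by colour. The largest draw with every box below 12 takes min(count, 11) from each colour; colours with fewer than 11 contribute all they have.
Σ min(cᵢ, 11) = 11 + 2 + 6 + 6 + 11 + 11 = 47.
Draw number 47 + 1 = 48 must push one box to 12.

48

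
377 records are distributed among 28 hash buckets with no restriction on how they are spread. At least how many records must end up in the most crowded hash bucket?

By the pigeonhole principle, the 28 hash buckets are the holes and the 377 records are the pigeons.
If every hash bucket held at most 13 records, the total would be at most 28 × 13 = 364, which is less than 377.
So some hash bucket holds at least ⌈377/28⌉ = 14 records.

14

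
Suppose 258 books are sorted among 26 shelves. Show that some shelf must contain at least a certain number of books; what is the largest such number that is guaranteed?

By the pigeonhole principle, the 26 shelves are the holes and the 258 books are the pigeons.
If every shelf held at most 9 books, the total would be at most 26 × 9 = 234, which is less than 258.
So some shelf holds at least ⌈258/26⌉ = 10 books.

10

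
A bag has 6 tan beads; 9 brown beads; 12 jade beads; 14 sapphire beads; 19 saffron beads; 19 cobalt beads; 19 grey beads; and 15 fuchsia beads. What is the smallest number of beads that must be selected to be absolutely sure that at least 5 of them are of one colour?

33

An adversary could hand out at most 4 beads per colour: 4 + 4 + 4 + 4 + 4 + 4 + 4 + 4 = 32 beads and still no colour has 5.
One more bead lands in a colour already at 4, so 33 draws are enough and 32 are not.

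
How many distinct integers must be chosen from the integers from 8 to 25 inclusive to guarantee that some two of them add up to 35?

A set avoiding the sum 35 can contain at most one of each pair {x, 35−x}, plus the 2 elements whose complement lies outside the range.
The integers 8, …, 17 (10 of them) are such a set: any two sum to at least 8+9 = 17 and at most 16+17 = 33 < 35.
By the pigeonhole principle, any 11th integer completes one of the 8 pairs, so 11 choices force a sum of 35.

11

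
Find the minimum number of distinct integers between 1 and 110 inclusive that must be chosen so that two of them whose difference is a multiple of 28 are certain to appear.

Integers whose pairwise differences are multiples of 28 are exactly those sharing a remainder mod 28. By the pigeonhole principle, the 28 residue classes mod 28 are the pigeonholes.
With 28 integers one could put 1 in each residue class and have no class reach 2.
The 29th integer pushes some class to 2, so 28·1 + 1 = 29.

29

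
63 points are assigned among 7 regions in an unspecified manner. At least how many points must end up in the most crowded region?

By the pigeonhole principle, the 7 regions are the holes and the 63 points are the pigeons.
If every region held at most 8 points, the total would be at most 7 × 8 = 56, which is less than 63.
So some region holds at least ⌈63/7⌉ = 9 points.

9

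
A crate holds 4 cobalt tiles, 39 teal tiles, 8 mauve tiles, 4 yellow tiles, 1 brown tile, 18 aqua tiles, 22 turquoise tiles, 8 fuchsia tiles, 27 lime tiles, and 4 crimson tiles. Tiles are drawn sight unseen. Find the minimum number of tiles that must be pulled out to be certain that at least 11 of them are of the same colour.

70

By the pigeonhole principle, the 10 colours are the holes; the tiles drawn are the pigeons.
To avoid 11 of any one colour, the worst case takes at most 10 of each colour, or every tile of a colour that has fewer than 10.
That gives 4 + 10 + 8 + 4 + 1 + 10 + 10 + 8 + 10 + 4 = 69 tiles with no colour reaching 11.
The next tile forces some colour to 11, so 69 + 1 = 70.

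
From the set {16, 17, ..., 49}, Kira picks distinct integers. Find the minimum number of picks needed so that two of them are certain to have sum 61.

20

A set avoiding the sum 61 can contain at most one of each pair {x, 61−x}, plus the 4 elements whose complement lies outside the range.
The integers 31, …, 49 (19 of them) are such a set: any two sum to at least 31+32 = 63 > 61.
Any 20th integer completes one of the 15 pairs, so 20 choices force a sum of 61.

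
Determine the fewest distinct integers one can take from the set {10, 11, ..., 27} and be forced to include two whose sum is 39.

11

A set avoiding the sum 39 can contain at most one of each pair {x, 39−x}, plus the 2 elements whose complement lies outside the range.
The integers 10, …, 19 (10 of them) are such a set: any two sum to at least 10+11 = 21 and at most 18+19 = 37 < 39.
By pigeonhole, any 11th integer completes one of the 8 pairs, so 11 choices force a sum of 39.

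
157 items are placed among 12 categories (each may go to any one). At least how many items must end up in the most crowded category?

14

Pigeonhole: the 12 categories are the holes and the 157 items are the pigeons.
If every category held at most 13 items, the total would be at most 12 × 13 = 156, which is less than 157.
So some category holds at least ⌈157/12⌉ = 14 items.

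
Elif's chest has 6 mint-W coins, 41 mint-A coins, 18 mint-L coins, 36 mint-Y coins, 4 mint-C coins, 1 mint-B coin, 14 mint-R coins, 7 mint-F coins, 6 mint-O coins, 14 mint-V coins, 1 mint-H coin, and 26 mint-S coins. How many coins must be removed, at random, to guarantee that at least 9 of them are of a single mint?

74

Pigeonhole: the 12 mints are the holes; the coins drawn are the pigeons.
To avoid 9 of any one mint, the worst case takes at most 8 of each mint, or every coin of a mint that has fewer than 8.
That gives 6 + 8 + 8 + 8 + 4 + 1 + 8 + 7 + 6 + 8 + 1 + 8 = 73 coins with no mint reaching 9.
The next coin forces some mint to 9, so 73 + 1 = 74.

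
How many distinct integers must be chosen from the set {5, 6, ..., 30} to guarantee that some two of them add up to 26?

19

A set avoiding the sum 26 can contain at most one of each pair {x, 26−x}, plus the 10 elements whose complement lies outside the range or equal to its own complement.
The integers 13, …, 30 (18 of them) are such a set: any two sum to at least 13+14 = 27 > 26.
By the pigeonhole principle, any 19th integer completes one of the 8 pairs, so 19 choices force a sum of 26.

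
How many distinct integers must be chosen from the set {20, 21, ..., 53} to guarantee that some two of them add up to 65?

22

A set avoiding the sum 65 can contain at most one of each pair {x, 65−x}, plus the 8 elements whose complement lies outside the range.
The integers 33, …, 53 (21 of them) are such a set: any two sum to at least 33+34 = 67 > 65.
By the pigeonhole principle, any 22nd integer completes one of the 13 pairs, so 22 choices force a sum of 65.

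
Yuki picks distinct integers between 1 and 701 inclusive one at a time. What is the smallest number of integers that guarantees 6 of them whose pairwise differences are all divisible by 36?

Integers whose pairwise differences are multiples of 36 are exactly those sharing a remainder mod 36. The 36 residue classes mod 36 are the pigeonholes.
With 180 integers one could put 5 in each residue class and have no class reach 6.
The 181st integer pushes some class to 6, so 36·5 + 1 = 181.

181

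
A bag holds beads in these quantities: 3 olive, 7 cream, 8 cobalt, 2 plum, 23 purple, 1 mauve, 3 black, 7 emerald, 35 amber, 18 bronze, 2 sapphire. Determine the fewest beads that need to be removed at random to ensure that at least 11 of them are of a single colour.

An adversary could hand out at most 10 beads per colour (8 colours run out sooner): 3 + 7 + 8 + 2 + 10 + 1 + 3 + 7 + 10 + 10 + 2 = 63 beads and still no colour has 11.
One more bead lands in a colour already at 10, so 64 draws are enough and 63 are not.

64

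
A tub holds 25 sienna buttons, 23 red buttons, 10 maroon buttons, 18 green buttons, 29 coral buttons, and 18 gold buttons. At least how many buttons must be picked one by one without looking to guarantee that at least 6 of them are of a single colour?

31

An adversary could hand out at most 5 buttons per colour: 5 + 5 + 5 + 5 + 5 + 5 = 30 buttons and still no colour has 6.
One more button lands in a colour already at 5, so 31 draws are enough and 30 are not.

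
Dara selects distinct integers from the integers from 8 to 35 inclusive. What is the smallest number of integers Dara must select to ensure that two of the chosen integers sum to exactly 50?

19

Two chosen integers sum to 50 exactly when both halves of some pair {x, 50−x} with 15 ≤ x ≤ 50−x ≤ 35 are chosen — 10 such pairs.
The remaining 8 elements (those with no distinct partner in range) can never complete a 50-sum, so the worst case takes all of them and one from each pair: 8 + 10 = 18.
By pigeonhole, the 19th integer has to be the second member of some pair, so 18 + 1 = 19.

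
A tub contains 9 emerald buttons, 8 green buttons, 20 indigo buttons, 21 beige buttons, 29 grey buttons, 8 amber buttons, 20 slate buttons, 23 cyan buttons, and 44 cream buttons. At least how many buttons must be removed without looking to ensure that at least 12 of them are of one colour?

92

Pigeonhole: put each drawn button into a box by colour. The largest draw with every box below 12 takes min(count, 11) from each colour; colours with fewer than 11 contribute all they have.
Σ min(cᵢ, 11) = 9 + 8 + 11 + 11 + 11 + 8 + 11 + 11 + 11 = 91.
Draw number 91 + 1 = 92 must push one box to 12.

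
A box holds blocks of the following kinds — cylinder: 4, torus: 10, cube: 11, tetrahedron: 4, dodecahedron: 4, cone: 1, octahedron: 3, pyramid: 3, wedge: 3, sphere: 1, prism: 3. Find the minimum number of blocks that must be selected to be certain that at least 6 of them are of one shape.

37

By the pigeonhole principle, the 11 shapes are the holes; the blocks drawn are the pigeons.
To avoid 6 of any one shape, the worst case takes at most 5 of each shape, or every block of a shape that has fewer than 5.
That gives 4 + 5 + 5 + 4 + 4 + 1 + 3 + 3 + 3 + 1 + 3 = 36 blocks with no shape reaching 6.
The next block forces some shape to 6, so 36 + 1 = 37.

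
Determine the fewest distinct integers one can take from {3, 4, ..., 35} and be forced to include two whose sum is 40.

Two chosen integers sum to 40 exactly when both halves of some pair {x, 40−x} with 5 ≤ x ≤ 40−x ≤ 35 are chosen — 15 such pairs.
The remaining 3 elements (those with no distinct partner in range) can never complete a 40-sum, so the worst case takes all of them and one from each pair: 3 + 15 = 18.
Pigeonhole: the 19th integer has to be the second member of some pair, so 18 + 1 = 19.

19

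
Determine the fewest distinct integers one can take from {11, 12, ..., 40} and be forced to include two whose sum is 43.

Two chosen integers sum to 43 exactly when both halves of some pair {x, 43−x} with 11 ≤ x ≤ 43−x ≤ 32 are chosen — 11 such pairs.
The remaining 8 elements (those with no distinct partner in range) can never complete a 43-sum, so the worst case takes all of them and one from each pair: 8 + 11 = 19.
The 20th integer has to be the second member of some pair, so 19 + 1 = 20.

20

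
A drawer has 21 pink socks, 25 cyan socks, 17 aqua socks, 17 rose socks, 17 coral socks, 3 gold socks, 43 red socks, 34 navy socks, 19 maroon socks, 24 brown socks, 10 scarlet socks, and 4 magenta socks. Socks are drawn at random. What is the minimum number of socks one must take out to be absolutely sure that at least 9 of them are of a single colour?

The 12 colours are the holes; the socks drawn are the pigeons.
To avoid 9 of any one colour, the worst case takes at most 8 of each colour, or every sock of a colour that has fewer than 8.
That gives 8 + 8 + 8 + 8 + 8 + 3 + 8 + 8 + 8 + 8 + 8 + 4 = 87 socks with no colour reaching 9.
The next sock forces some colour to 9, so 87 + 1 = 88.

88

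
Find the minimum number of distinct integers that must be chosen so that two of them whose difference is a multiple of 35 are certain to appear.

Integers whose pairwise differences are multiples of 35 are exactly those sharing a remainder mod 35. By pigeonhole, the 35 residue classes mod 35 are the pigeonholes.
With 35 integers one could put 1 in each residue class and have no class reach 2.
The 36th integer pushes some class to 2, so 35·1 + 1 = 36.

36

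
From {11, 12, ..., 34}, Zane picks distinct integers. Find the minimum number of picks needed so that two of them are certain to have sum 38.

A set avoiding the sum 38 can contain at most one of each pair {x, 38−x}, plus the 8 elements whose complement lies outside the range or equal to its own complement.
The integers 19, …, 34 (16 of them) are such a set: any two sum to at least 19+20 = 39 > 38.
By the pigeonhole principle, any 17th integer completes one of the 8 pairs, so 17 choices force a sum of 38.

17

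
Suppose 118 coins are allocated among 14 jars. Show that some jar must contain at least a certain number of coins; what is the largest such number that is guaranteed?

The 14 jars are the holes and the 118 coins are the pigeons.
If every jar held at most 8 coins, the total would be at most 14 × 8 = 112, which is less than 118.
So some jar holds at least ⌈118/14⌉ = 9 coins.

9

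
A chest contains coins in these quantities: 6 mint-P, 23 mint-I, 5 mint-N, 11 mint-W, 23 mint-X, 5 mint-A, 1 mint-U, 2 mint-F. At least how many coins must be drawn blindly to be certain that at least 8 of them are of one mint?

41

By the pigeonhole principle, put each drawn coin into a box by mint. The largest draw with every box below 8 takes min(count, 7) from each mint; mints with fewer than 7 contribute all they have.
Σ min(cᵢ, 7) = 6 + 7 + 5 + 7 + 7 + 5 + 1 + 2 = 40.
Draw number 40 + 1 = 41 must push one box to 8.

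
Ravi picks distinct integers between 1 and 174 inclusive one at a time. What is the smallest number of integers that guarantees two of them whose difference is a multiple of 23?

Integers whose pairwise differences are multiples of 23 are exactly those sharing a remainder mod 23. The 23 residue classes mod 23 are the pigeonholes.
With 23 integers one could put 1 in each residue class and have no class reach 2.
The 24th integer pushes some class to 2, so 23·1 + 1 = 24.

24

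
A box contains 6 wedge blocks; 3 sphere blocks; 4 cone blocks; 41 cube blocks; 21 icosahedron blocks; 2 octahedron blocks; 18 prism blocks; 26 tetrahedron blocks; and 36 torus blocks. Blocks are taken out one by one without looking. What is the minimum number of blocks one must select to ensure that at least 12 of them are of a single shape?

71

Pigeonhole: the 9 shapes are the holes; the blocks drawn are the pigeons.
To avoid 12 of any one shape, the worst case takes at most 11 of each shape, or every block of a shape that has fewer than 11.
That gives 6 + 3 + 4 + 11 + 11 + 2 + 11 + 11 + 11 = 70 blocks with no shape reaching 12.
The next block forces some shape to 12, so 70 + 1 = 71.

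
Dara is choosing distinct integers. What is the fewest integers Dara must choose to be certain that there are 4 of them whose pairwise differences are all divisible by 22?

Integers whose pairwise differences are multiples of 22 are exactly those sharing a remainder mod 22. Pigeonhole: the 22 residue classes mod 22 are the pigeonholes.
With 66 integers one could put 3 in each residue class and have no class reach 4.
The 67th integer pushes some class to 4, so 22·3 + 1 = 67.

67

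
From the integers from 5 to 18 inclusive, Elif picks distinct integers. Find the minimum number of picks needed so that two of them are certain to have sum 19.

Two chosen integers sum to 19 exactly when both halves of some pair {x, 19−x} with 5 ≤ x ≤ 19−x ≤ 14 are chosen — 5 such pairs.
The remaining 4 elements (those with no distinct partner in range) can never complete a 19-sum, so the worst case takes all of them and one from each pair: 4 + 5 = 9.
The 10th integer has to be the second member of some pair, so 9 + 1 = 10.

10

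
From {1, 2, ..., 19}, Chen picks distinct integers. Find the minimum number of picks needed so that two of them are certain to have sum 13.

14

Two chosen integers sum to 13 exactly when both halves of some pair {x, 13−x} with 1 ≤ x ≤ 13−x ≤ 12 are chosen — 6 such pairs.
The remaining 7 elements (those with no distinct partner in range) can never complete a 13-sum, so the worst case takes all of them and one from each pair: 7 + 6 = 13.
The 14th integer has to be the second member of some pair, so 13 + 1 = 14.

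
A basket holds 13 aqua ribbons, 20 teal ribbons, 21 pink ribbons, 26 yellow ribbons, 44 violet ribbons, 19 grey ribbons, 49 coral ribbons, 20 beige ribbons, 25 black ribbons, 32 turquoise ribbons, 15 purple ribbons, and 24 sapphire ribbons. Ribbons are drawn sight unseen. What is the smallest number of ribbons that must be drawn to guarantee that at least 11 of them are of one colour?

121

Put each drawn ribbon into a box by colour. The largest draw with every box below 11 takes min(count, 10) from each colour.
Σ min(cᵢ, 10) = 10 + 10 + 10 + 10 + 10 + 10 + 10 + 10 + 10 + 10 + 10 + 10 = 120.
Draw number 120 + 1 = 121 must push one box to 11.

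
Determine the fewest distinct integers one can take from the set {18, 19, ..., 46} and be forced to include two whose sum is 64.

Two chosen integers sum to 64 exactly when both halves of some pair {x, 64−x} with 18 ≤ x ≤ 64−x ≤ 46 are chosen — 14 such pairs.
The remaining 1 element (those with no distinct partner in range) can never complete a 64-sum, so the worst case takes all of them and one from each pair: 1 + 14 = 15.
By pigeonhole, the 16th integer has to be the second member of some pair, so 15 + 1 = 16.

16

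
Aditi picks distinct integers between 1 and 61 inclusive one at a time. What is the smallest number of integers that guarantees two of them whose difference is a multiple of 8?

Integers whose pairwise differences are multiples of 8 are exactly those sharing a remainder mod 8. The 8 residue classes mod 8 are the pigeonholes.
With 8 integers one could put 1 in each residue class and have no class reach 2.
The 9th integer pushes some class to 2, so 8·1 + 1 = 9.

9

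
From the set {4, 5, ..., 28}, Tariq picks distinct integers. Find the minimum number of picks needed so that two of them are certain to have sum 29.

A set avoiding the sum 29 can contain at most one of each pair {x, 29−x}, plus the 3 elements whose complement lies outside the range.
The integers 15, …, 28 (14 of them) are such a set: any two sum to at least 15+16 = 31 > 29.
Any 15th integer completes one of the 11 pairs, so 15 choices force a sum of 29.

15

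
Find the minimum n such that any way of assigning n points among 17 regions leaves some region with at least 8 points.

120

With 119 points one could put exactly 7 in each of the 17 regions, and no region would reach 8.
By pigeonhole, one more point must land in a region that already has 7, giving it 8.
So 17 × 7 + 1 = 120 points are required.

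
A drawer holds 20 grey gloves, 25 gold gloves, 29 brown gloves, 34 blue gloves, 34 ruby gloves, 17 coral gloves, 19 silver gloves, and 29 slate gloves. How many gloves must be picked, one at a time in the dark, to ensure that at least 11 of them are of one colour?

81

The 8 colours are the holes; the gloves drawn are the pigeons.
To avoid 11 of any one colour, the worst case takes at most 10 of each colour.
That gives 10 + 10 + 10 + 10 + 10 + 10 + 10 + 10 = 80 gloves with no colour reaching 11.
The next glove forces some colour to 11, so 80 + 1 = 81.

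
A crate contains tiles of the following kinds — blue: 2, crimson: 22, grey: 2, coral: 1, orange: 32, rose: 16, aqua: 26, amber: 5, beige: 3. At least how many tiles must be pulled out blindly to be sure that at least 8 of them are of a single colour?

42

An adversary could hand out at most 7 tiles per colour (5 colours run out sooner): 2 + 7 + 2 + 1 + 7 + 7 + 7 + 5 + 3 = 41 tiles and still no colour has 8.
One more tile lands in a colour already at 7, so 42 draws are enough and 41 are not.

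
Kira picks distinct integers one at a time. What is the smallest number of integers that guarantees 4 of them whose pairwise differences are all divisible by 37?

112

Integers whose pairwise differences are multiples of 37 are exactly those sharing a remainder mod 37. The 37 residue classes mod 37 are the pigeonholes.
With 111 integers one could put 3 in each residue class and have no class reach 4.
The 112th integer pushes some class to 4, so 37·3 + 1 = 112.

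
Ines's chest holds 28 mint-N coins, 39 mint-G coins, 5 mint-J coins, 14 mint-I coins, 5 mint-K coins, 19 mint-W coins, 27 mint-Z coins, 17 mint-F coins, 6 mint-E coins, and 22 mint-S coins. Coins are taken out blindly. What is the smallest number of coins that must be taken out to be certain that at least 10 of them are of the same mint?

80

An adversary could hand out at most 9 coins per mint (mint-J, mint-K, mint-E run out sooner): 9 + 9 + 5 + 9 + 5 + 9 + 9 + 9 + 6 + 9 = 79 coins and still no mint has 10.
By the pigeonhole principle, one more coin lands in a mint already at 9, so 80 draws are enough and 79 are not.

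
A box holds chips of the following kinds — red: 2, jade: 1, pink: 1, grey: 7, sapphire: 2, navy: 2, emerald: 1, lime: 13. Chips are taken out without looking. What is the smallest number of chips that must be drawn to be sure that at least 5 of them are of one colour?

18

An adversary could hand out at most 4 chips per colour (6 colours run out sooner): 2 + 1 + 1 + 4 + 2 + 2 + 1 + 4 = 17 chips and still no colour has 5.
One more chip lands in a colour already at 4, so 18 draws are enough and 17 are not.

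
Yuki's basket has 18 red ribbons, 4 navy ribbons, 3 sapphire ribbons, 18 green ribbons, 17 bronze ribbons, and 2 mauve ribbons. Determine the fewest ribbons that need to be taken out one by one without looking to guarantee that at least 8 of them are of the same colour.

Put each drawn ribbon into a box by colour. The largest draw with every box below 8 takes min(count, 7) from each colour; colours with fewer than 7 contribute all they have.
Σ min(cᵢ, 7) = 7 + 4 + 3 + 7 + 7 + 2 = 30.
Draw number 30 + 1 = 31 must push one box to 8.

31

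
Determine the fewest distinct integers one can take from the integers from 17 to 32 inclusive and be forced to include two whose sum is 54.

A set avoiding the sum 54 can contain at most one of each pair {x, 54−x}, plus the 6 elements whose complement lies outside the range or equal to its own complement.
The integers 17, …, 27 (11 of them) are such a set: any two sum to at least 17+18 = 35 and at most 26+27 = 53 < 54.
Pigeonhole: any 12th integer completes one of the 5 pairs, so 12 choices force a sum of 54.

12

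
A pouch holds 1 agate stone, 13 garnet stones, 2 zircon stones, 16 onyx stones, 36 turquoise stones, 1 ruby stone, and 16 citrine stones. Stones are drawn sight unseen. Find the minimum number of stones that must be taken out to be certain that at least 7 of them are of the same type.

By pigeonhole, the 7 types are the holes; the stones drawn are the pigeons.
To avoid 7 of any one type, the worst case takes at most 6 of each type, or every stone of a type that has fewer than 6.
That gives 1 + 6 + 2 + 6 + 6 + 1 + 6 = 28 stones with no type reaching 7.
The next stone forces some type to 7, so 28 + 1 = 29.

29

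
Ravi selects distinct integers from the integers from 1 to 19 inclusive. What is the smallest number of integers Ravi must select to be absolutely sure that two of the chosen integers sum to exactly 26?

14

A set avoiding the sum 26 can contain at most one of each pair {x, 26−x}, plus the 7 elements whose complement lies outside the range or equal to its own complement.
The integers 1, …, 13 (13 of them) are such a set: any two sum to at least 1+2 = 3 and at most 12+13 = 25 < 26.
By the pigeonhole principle, any 14th integer completes one of the 6 pairs, so 14 choices force a sum of 26.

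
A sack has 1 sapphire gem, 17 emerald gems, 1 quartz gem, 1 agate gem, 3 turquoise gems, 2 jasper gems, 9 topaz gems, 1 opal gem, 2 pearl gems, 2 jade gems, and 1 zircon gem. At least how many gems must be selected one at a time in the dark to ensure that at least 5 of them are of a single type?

The 11 types are the holes; the gems drawn are the pigeons.
To avoid 5 of any one type, the worst case takes at most 4 of each type, or every gem of a type that has fewer than 4.
That gives 1 + 4 + 1 + 1 + 3 + 2 + 4 + 1 + 2 + 2 + 1 = 22 gems with no type reaching 5.
The next gem forces some type to 5, so 22 + 1 = 23.

23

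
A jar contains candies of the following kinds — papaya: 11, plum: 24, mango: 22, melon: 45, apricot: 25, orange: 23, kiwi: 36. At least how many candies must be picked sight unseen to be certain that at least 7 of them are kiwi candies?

In the worst case for collecting kiwi candies, every non-kiwi candy comes out first.
There are 11 + 24 + 22 + 45 + 25 + 23 = 150 non-kiwi candies altogether.
After those, each further candy must be kiwi, so 150 + 7 = 157 draws guarantee 7 kiwi candies.

157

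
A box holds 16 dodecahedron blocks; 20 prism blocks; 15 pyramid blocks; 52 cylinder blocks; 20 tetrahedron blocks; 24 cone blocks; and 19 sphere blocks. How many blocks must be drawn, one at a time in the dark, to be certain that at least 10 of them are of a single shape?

64

An adversary could hand out at most 9 blocks per shape: 9 + 9 + 9 + 9 + 9 + 9 + 9 = 63 blocks and still no shape has 10.
By the pigeonhole principle, one more block lands in a shape already at 9, so 64 draws are enough and 63 are not.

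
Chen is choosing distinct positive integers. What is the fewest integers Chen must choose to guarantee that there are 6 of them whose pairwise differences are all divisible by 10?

51

Integers whose pairwise differences are multiples of 10 are exactly those sharing a remainder mod 10. The 10 residue classes mod 10 are the pigeonholes.
With 50 integers one could put 5 in each residue class and have no class reach 6.
The 51st integer pushes some class to 6, so 10·5 + 1 = 51.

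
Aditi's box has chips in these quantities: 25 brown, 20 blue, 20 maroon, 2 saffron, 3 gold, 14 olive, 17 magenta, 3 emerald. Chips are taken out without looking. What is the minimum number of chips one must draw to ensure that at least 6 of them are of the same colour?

An adversary could hand out at most 5 chips per colour (saffron, gold, emerald run out sooner): 5 + 5 + 5 + 2 + 3 + 5 + 5 + 3 = 33 chips and still no colour has 6.
One more chip lands in a colour already at 5, so 34 draws are enough and 33 are not.

34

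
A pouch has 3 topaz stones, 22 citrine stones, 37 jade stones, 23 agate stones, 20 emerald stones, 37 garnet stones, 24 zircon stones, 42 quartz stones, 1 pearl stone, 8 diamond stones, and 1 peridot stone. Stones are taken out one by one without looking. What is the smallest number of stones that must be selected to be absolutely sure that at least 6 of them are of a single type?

46

Put each drawn stone into a box by type. The largest draw with every box below 6 takes min(count, 5) from each type; types with fewer than 5 contribute all they have.
Σ min(cᵢ, 5) = 3 + 5 + 5 + 5 + 5 + 5 + 5 + 5 + 1 + 5 + 1 = 45.
Draw number 45 + 1 = 46 must push one box to 6.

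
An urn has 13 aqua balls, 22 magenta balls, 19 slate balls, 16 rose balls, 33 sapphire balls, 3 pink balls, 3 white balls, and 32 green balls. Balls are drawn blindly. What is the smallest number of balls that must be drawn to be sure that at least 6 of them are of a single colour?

37

By the pigeonhole principle, put each drawn ball into a box by colour. The largest draw with every box below 6 takes min(count, 5) from each colour; colours with fewer than 5 contribute all they have.
Σ min(cᵢ, 5) = 5 + 5 + 5 + 5 + 5 + 3 + 3 + 5 = 36.
Draw number 36 + 1 = 37 must push one box to 6.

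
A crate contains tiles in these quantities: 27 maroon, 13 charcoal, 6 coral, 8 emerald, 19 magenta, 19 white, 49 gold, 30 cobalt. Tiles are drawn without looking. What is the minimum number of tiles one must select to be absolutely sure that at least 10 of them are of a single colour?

By the pigeonhole principle, the 8 colours are the holes; the tiles drawn are the pigeons.
To avoid 10 of any one colour, the worst case takes at most 9 of each colour, or every tile of a colour that has fewer than 9.
That gives 9 + 9 + 6 + 8 + 9 + 9 + 9 + 9 = 68 tiles with no colour reaching 10.
The next tile forces some colour to 10, so 68 + 1 = 69.

69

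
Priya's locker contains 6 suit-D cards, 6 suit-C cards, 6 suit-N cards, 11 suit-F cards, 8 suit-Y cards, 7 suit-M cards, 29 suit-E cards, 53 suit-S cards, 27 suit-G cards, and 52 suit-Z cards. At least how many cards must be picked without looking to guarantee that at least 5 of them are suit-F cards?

199

In the worst case for collecting suit-F cards, every non-suit-F card comes out first.
There are 6 + 6 + 6 + 8 + 7 + 29 + 53 + 27 + 52 = 194 non-suit-F cards altogether.
After those, each further card must be suit-F, so 194 + 5 = 199 draws guarantee 5 suit-F cards.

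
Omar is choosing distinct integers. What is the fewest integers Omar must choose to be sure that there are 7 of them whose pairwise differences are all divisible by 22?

133

Integers whose pairwise differences are multiples of 22 are exactly those sharing a remainder mod 22. By the pigeonhole principle, the 22 residue classes mod 22 are the pigeonholes.
With 132 integers one could put 6 in each residue class and have no class reach 7.
The 133rd integer pushes some class to 7, so 22·6 + 1 = 133.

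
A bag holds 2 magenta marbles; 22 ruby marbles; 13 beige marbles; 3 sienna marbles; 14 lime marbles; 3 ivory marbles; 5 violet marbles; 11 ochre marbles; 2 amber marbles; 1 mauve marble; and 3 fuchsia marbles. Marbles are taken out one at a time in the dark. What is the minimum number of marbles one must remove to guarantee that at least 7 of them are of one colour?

By pigeonhole, the 11 colours are the holes; the marbles drawn are the pigeons.
To avoid 7 of any one colour, the worst case takes at most 6 of each colour, or every marble of a colour that has fewer than 6.
That gives 2 + 6 + 6 + 3 + 6 + 3 + 5 + 6 + 2 + 1 + 3 = 43 marbles with no colour reaching 7.
The next marble forces some colour to 7, so 43 + 1 = 44.

44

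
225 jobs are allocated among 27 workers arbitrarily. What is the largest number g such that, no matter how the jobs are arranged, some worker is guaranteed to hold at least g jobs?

By pigeonhole, the 27 workers are the holes and the 225 jobs are the pigeons.
If every worker held at most 8 jobs, the total would be at most 27 × 8 = 216, which is less than 225.
So some worker holds at least ⌈225/27⌉ = 9 jobs.

9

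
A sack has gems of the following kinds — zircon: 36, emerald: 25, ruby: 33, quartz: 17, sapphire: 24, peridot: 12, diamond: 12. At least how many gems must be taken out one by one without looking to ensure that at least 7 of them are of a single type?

43

An adversary could hand out at most 6 gems per type: 6 + 6 + 6 + 6 + 6 + 6 + 6 = 42 gems and still no type has 7.
One more gem lands in a type already at 6, so 43 draws are enough and 42 are not.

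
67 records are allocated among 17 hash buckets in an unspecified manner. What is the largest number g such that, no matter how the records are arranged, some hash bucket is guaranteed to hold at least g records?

4

Pigeonhole: the 17 hash buckets are the holes and the 67 records are the pigeons.
If every hash bucket held at most 3 records, the total would be at most 17 × 3 = 51, which is less than 67.
So some hash bucket holds at least ⌈67/17⌉ = 4 records.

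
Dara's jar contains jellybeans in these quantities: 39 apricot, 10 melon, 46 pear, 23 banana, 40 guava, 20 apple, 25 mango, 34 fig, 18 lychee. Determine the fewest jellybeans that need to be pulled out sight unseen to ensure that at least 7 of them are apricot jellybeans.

In the worst case for collecting apricot jellybeans, every non-apricot jellybean comes out first.
There are 10 + 46 + 23 + 40 + 20 + 25 + 34 + 18 = 216 non-apricot jellybeans altogether.
After those, each further jellybean must be apricot, so 216 + 7 = 223 draws guarantee 7 apricot jellybeans.

223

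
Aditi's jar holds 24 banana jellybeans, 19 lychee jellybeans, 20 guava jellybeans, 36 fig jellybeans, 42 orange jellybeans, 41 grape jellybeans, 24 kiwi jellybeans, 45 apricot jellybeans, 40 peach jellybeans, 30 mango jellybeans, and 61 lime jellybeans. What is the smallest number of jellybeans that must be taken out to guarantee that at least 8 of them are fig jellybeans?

In the worst case for collecting fig jellybeans, every non-fig jellybean comes out first.
There are 24 + 19 + 20 + 42 + 41 + 24 + 45 + 40 + 30 + 61 = 346 non-fig jellybeans altogether.
After those, each further jellybean must be fig, so 346 + 8 = 354 draws guarantee 8 fig jellybeans.

354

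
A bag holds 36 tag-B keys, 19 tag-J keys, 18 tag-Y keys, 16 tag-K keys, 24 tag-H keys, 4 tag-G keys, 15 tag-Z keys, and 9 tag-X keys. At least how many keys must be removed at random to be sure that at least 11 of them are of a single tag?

The 8 tags are the holes; the keys drawn are the pigeons.
To avoid 11 of any one tag, the worst case takes at most 10 of each tag, or every key of a tag that has fewer than 10.
That gives 10 + 10 + 10 + 10 + 10 + 4 + 10 + 9 = 73 keys with no tag reaching 11.
The next key forces some tag to 11, so 73 + 1 = 74.

74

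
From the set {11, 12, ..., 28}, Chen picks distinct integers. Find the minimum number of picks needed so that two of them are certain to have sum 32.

14

A set avoiding the sum 32 can contain at most one of each pair {x, 32−x}, plus the 8 elements whose complement lies outside the range or equal to its own complement.
The integers 16, …, 28 (13 of them) are such a set: any two sum to at least 16+17 = 33 > 32.
By the pigeonhole principle, any 14th integer completes one of the 5 pairs, so 14 choices force a sum of 32.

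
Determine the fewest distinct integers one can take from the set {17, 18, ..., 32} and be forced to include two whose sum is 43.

Group the elements by complementary pair {x, 43−x}: {17,26}, {18,25}, {19,24}, …, giving 5 two-element pairs and 6 integers whose partner 43−x falls outside [17,32].
Treating each of those 11 groups as a pigeonhole, one can pick one integer per group — 11 integers — with no two summing to 43.
The 12th integer lands in an occupied pair, forcing a sum of 43.

12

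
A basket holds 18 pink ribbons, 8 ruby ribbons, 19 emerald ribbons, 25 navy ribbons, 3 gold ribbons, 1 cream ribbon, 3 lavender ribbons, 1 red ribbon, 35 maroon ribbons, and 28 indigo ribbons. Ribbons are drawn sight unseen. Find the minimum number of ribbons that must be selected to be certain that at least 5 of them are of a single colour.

33

An adversary could hand out at most 4 ribbons per colour (4 colours run out sooner): 4 + 4 + 4 + 4 + 3 + 1 + 3 + 1 + 4 + 4 = 32 ribbons and still no colour has 5.
By the pigeonhole principle, one more ribbon lands in a colour already at 4, so 33 draws are enough and 32 are not.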